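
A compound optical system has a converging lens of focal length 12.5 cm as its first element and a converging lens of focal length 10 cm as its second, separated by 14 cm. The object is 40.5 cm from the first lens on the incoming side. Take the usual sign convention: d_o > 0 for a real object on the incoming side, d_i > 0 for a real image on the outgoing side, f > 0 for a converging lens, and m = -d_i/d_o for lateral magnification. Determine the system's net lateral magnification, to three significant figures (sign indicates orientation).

First lens: d_i1 = 1/(1/12.5 - 1/40.5) = 18.080 cm.
m_1 = -(18.080)/40.5 = -0.4464.
Since 18.080 cm > 14 cm, the first image lies past the second lens and serves as a virtual object: d_o2 = L - d_i1 = -4.080 cm.
Second lens: d_i2 = 1/(1/10 - 1/(-4.080)) = 2.898 cm.
m_2 = -(2.898)/(-4.080) = 0.7102.
The system's lateral magnification is m_1 m_2 = (-0.4464)(0.7102) = -0.3171.

-0.317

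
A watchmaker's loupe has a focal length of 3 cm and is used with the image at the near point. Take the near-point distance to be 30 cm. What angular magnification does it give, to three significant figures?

M = 1 + D/f = 1 + 30/3 = 11.000.

11.0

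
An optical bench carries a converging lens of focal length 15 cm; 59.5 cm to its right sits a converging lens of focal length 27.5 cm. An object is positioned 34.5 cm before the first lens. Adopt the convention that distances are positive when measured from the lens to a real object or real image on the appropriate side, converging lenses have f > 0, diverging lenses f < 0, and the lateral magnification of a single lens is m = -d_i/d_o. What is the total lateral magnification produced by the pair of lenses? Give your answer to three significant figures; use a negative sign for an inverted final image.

3.87

Lens 1: 1/d_i1 = 1/f_1 - 1/d_o1 = 1/15 - 1/34.5 = 0.03768 cm^-1, so d_i1 = 26.538 cm.
m_1 = -(26.538)/34.5 = -0.7692.
The intermediate image is 26.538 cm to the right of lens 1, so d_o2 = L - d_i1 = 59.5 - 26.538 = 32.962 cm.
Lens 2: 1/d_i2 = 1/f_2 - 1/d_o2 = 1/27.5 - 1/(32.962) = 0.00603 cm^-1, so d_i2 = 165.968 cm.
m_2 = -(165.968)/(32.962) = -5.0352.
The system's lateral magnification is m_1 m_2 = (-0.7692)(-5.0352) = 3.8732.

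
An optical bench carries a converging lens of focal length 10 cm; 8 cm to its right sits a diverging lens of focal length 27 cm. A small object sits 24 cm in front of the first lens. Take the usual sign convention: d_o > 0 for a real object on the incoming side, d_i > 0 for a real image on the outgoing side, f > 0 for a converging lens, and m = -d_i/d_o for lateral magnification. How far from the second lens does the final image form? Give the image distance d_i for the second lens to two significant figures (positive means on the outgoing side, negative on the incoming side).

14 cm

Applying the thin-lens equation to the first lens, 1/10 = 1/24 + 1/d_i1, which gives d_i1 = 17.143 cm.
This image would form 17.143 cm past lens 1, i.e. 9.143 cm beyond lens 2, so it is a virtual object for lens 2: d_o2 = 8 - 17.143 = -9.143 cm.
Applying the thin-lens equation again with f_2 = -27 cm and d_o2 = -9.143 cm gives d_i2 = 13.824 cm.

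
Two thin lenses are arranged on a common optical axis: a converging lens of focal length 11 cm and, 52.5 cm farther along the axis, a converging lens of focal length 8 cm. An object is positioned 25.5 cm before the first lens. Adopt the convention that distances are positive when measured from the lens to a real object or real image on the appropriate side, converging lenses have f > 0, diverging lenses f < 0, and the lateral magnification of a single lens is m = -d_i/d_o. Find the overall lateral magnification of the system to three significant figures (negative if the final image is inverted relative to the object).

0.241

Lens 1: 1/d_i1 = 1/f_1 - 1/d_o1 = 1/11 - 1/25.5 = 0.05169 cm^-1, so d_i1 = 19.345 cm.
m_1 = -(19.345)/25.5 = -0.7586.
Object distance for lens 2: d_o2 = 52.5 - 19.345 = 33.155 cm.
Lens 2: 1/d_i2 = 1/f_2 - 1/d_o2 = 1/8 - 1/(33.155) = 0.09484 cm^-1, so d_i2 = 10.544 cm.
m_2 = -(10.544)/(33.155) = -0.3180.
The system's lateral magnification is m_1 m_2 = (-0.7586)(-0.3180) = 0.2413.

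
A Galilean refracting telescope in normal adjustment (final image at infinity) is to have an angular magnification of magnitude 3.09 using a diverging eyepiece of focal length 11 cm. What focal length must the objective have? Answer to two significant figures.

34 cm

|M| = f_obj/|f_eye|, so f_obj = |M| x |f_eye| = 3.09 x 11 = 33.990 cm.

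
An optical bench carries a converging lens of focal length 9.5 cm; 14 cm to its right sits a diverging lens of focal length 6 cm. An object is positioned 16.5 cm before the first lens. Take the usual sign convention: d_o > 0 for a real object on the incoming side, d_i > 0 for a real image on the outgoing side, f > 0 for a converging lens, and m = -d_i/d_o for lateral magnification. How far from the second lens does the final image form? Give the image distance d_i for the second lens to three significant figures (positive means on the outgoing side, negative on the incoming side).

First lens: d_i1 = 1/(1/9.5 - 1/16.5) = 22.393 cm.
This image would form 22.393 cm past lens 1, i.e. 8.393 cm beyond lens 2, so it is a virtual object for lens 2: d_o2 = 14 - 22.393 = -8.393 cm.
Second lens: d_i2 = 1/(1/(-6) - 1/(-8.393)) = -21.045 cm.

-21.0 cm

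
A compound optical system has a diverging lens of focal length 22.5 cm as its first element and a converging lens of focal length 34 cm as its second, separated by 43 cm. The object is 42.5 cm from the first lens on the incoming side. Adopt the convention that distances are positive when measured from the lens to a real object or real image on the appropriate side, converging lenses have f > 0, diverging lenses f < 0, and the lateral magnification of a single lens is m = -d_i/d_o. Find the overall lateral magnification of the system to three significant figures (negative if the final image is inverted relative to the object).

Lens 1: 1/d_i1 = 1/f_1 - 1/d_o1 = 1/(-22.5) - 1/42.5 = -0.06797 cm^-1, so d_i1 = -14.712 cm.
m_1 = -(-14.712)/42.5 = 0.3462.
With d_i1 < 0 the first image is virtual and lies on the object side; the object distance for lens 2 is d_o2 = 43 - (-14.712) = 57.712 cm.
Lens 2: 1/d_i2 = 1/f_2 - 1/d_o2 = 1/34 - 1/(57.712) = 0.01208 cm^-1, so d_i2 = 82.753 cm.
m_2 = -(82.753)/(57.712) = -1.4339.
Overall magnification: m = m_1 m_2 = -0.4964.

-0.496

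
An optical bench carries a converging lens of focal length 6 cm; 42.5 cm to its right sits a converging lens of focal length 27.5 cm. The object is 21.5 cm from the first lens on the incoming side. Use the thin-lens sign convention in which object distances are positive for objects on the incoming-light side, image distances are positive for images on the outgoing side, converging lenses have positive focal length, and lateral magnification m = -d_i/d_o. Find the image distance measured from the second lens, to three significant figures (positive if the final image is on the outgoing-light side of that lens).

141 cm

First lens: d_i1 = 1/(1/6 - 1/21.5) = 8.323 cm.
Object distance for lens 2: d_o2 = 42.5 - 8.323 = 34.177 cm.
Second lens: d_i2 = 1/(1/27.5 - 1/(34.177)) = 140.755 cm.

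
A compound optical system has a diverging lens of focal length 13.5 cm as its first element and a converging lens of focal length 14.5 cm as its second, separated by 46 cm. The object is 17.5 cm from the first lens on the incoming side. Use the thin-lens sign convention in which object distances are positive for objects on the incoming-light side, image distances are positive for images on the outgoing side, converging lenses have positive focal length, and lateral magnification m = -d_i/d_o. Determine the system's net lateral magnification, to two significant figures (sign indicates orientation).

-0.16

Applying the thin-lens equation to the first lens, 1/(-13.5) = 1/17.5 + 1/d_i1, which gives d_i1 = -7.621 cm.
Its lateral magnification is m_1 = -d_i1/d_o1 = -(-7.621)/17.5 = 0.4355.
With d_i1 < 0 the first image is virtual and lies on the object side; the object distance for lens 2 is d_o2 = 46 - (-7.621) = 53.621 cm.
Applying the thin-lens equation again with f_2 = 14.5 cm and d_o2 = 53.621 cm gives d_i2 = 19.874 cm.
m_2 = -(19.874)/(53.621) = -0.3706.
Total m = m_1 x m_2 = (0.4355)(-0.3706) = -0.1614.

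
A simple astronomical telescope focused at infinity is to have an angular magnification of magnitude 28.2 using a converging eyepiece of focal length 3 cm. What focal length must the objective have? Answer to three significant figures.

|M| = f_obj/|f_eye|, so f_obj = |M| x |f_eye| = 28.2 x 3 = 84.600 cm.

84.6 cm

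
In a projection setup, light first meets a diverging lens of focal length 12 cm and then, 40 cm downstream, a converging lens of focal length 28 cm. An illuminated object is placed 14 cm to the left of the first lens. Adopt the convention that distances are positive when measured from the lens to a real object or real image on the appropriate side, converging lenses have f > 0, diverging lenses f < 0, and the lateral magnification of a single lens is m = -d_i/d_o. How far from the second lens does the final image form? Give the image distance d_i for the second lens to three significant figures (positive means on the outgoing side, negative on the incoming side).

Lens 1: 1/d_i1 = 1/f_1 - 1/d_o1 = 1/(-12) - 1/14 = -0.15476 cm^-1, so d_i1 = -6.462 cm.
The intermediate image is virtual, 6.462 cm to the left of lens 1, so d_o2 = L - d_i1 = 40 - (-6.462) = 46.462 cm.
Lens 2: 1/d_i2 = 1/f_2 - 1/d_o2 = 1/28 - 1/(46.462) = 0.01419 cm^-1, so d_i2 = 70.467 cm.

70.5 cm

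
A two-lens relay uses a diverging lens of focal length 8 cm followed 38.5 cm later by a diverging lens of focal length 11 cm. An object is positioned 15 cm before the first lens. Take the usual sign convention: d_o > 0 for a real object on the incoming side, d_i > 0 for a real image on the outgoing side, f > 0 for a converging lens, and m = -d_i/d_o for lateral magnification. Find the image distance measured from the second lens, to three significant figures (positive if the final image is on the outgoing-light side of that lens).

Lens 1: 1/d_i1 = 1/f_1 - 1/d_o1 = 1/(-8) - 1/15 = -0.19167 cm^-1, so d_i1 = -5.217 cm.
With d_i1 < 0 the first image is virtual and lies on the object side; the object distance for lens 2 is d_o2 = 38.5 - (-5.217) = 43.717 cm.
Lens 2: 1/d_i2 = 1/f_2 - 1/d_o2 = 1/(-11) - 1/(43.717) = -0.11378 cm^-1, so d_i2 = -8.789 cm.

-8.79 cm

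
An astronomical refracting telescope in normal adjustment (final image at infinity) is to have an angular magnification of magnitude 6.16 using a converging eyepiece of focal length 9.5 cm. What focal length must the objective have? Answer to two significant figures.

59 cm

|M| = f_obj/|f_eye|, so f_obj = |M| x |f_eye| = 6.16 x 9.5 = 58.520 cm.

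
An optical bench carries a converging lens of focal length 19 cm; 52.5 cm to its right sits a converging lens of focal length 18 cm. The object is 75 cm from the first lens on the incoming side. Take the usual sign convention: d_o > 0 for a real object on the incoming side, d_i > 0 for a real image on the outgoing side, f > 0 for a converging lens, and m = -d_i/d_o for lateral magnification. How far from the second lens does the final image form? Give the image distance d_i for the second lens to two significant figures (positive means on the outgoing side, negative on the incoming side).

54 cm

Applying the thin-lens equation to the first lens, 1/19 = 1/75 + 1/d_i1, which gives d_i1 = 25.446 cm.
The intermediate image is 25.446 cm to the right of lens 1, so d_o2 = L - d_i1 = 52.5 - 25.446 = 27.054 cm.
Applying the thin-lens equation again with f_2 = 18 cm and d_o2 = 27.054 cm gives d_i2 = 53.787 cm.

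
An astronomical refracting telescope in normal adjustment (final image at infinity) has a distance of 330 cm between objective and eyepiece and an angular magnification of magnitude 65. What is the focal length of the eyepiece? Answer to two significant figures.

In normal adjustment the tube length equals f_obj + f_eye and |M| = f_obj/f_eye.
So f_obj = 65 f_eye and 65 f_eye + f_eye = 330 cm, giving f_eye = 330/66 = 5.000 cm and f_obj = 325.000 cm.

5.0 cm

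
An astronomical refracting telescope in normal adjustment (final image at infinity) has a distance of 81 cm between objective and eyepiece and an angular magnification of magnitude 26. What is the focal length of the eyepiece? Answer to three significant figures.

3.00 cm

In normal adjustment the tube length equals f_obj + f_eye and |M| = f_obj/f_eye.
So f_obj = 26 f_eye and 26 f_eye + f_eye = 81 cm, giving f_eye = 81/27 = 3.000 cm and f_obj = 78.000 cm.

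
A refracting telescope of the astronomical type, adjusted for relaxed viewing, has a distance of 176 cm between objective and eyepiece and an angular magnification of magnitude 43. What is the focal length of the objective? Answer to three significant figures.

In normal adjustment the tube length equals f_obj + f_eye and |M| = f_obj/f_eye.
So f_obj = 43 f_eye and 43 f_eye + f_eye = 176 cm, giving f_eye = 176/44 = 4.000 cm and f_obj = 172.000 cm.

172 cm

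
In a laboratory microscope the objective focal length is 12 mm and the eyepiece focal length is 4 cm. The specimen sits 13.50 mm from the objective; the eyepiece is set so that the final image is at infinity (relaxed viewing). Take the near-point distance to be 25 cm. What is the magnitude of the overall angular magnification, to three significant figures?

Convert to cm: f_obj = 12 mm = 1.2 cm; d_o = 13.50 mm = 1.35 cm.
Objective: 1/d_i = 1/f_obj - 1/d_o = 1/1.2 - 1/1.35 = 0.09259 cm^-1, so d_i = 10.800 cm.
m_obj = -d_i/d_o = -10.800/1.35 = -8.000.
Eyepiece angular magnification (image at infinity): M_eye = D/f_e = 25/4 = 6.250.
Overall M = m_obj x M_eye = (-8.000)(6.250) = -50.00.
|M| = 50.00.

50.0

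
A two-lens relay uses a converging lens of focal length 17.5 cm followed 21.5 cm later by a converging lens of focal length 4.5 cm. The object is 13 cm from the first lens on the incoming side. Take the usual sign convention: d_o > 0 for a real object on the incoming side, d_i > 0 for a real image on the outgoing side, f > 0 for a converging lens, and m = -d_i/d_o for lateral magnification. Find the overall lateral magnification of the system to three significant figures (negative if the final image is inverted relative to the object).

Applying the thin-lens equation to the first lens, 1/17.5 = 1/13 + 1/d_i1, which gives d_i1 = -50.556 cm.
Its lateral magnification is m_1 = -d_i1/d_o1 = -(-50.556)/13 = 3.8889.
With d_i1 < 0 the first image is virtual and lies on the object side; the object distance for lens 2 is d_o2 = 21.5 - (-50.556) = 72.056 cm.
Applying the thin-lens equation again with f_2 = 4.5 cm and d_o2 = 72.056 cm gives d_i2 = 4.800 cm.
m_2 = -(4.800)/(72.056) = -0.0666.
Total m = m_1 x m_2 = (3.8889)(-0.0666) = -0.2590.

-0.259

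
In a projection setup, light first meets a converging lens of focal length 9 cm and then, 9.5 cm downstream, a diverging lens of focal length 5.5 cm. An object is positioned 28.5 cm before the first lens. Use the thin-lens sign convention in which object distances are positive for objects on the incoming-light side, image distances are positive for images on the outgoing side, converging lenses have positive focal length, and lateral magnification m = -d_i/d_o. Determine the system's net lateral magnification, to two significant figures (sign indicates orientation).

-1.4

Applying the thin-lens equation to the first lens, 1/9 = 1/28.5 + 1/d_i1, which gives d_i1 = 13.154 cm.
Its lateral magnification is m_1 = -d_i1/d_o1 = -(13.154)/28.5 = -0.4615.
Since 13.154 cm > 9.5 cm, the first image lies past the second lens and serves as a virtual object: d_o2 = L - d_i1 = -3.654 cm.
Applying the thin-lens equation again with f_2 = -5.5 cm and d_o2 = -3.654 cm gives d_i2 = 10.885 cm.
m_2 = -(10.885)/(-3.654) = 2.9792.
Total m = m_1 x m_2 = (-0.4615)(2.9792) = -1.3750.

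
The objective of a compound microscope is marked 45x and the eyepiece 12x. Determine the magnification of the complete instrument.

540

The overall magnification of a compound microscope is the product of the objective and eyepiece magnifications:
M = M_obj x M_eye = 45 x 12 = 540.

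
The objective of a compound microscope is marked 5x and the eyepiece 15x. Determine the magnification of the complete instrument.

The overall magnification of a compound microscope is the product of the objective and eyepiece magnifications:
M = M_obj x M_eye = 5 x 15 = 75.

75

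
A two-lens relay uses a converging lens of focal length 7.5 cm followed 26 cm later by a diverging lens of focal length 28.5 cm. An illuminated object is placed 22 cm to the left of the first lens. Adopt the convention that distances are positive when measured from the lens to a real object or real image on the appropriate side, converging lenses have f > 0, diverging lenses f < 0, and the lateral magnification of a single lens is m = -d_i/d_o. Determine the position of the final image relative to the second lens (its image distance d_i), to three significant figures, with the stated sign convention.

First lens: d_i1 = 1/(1/7.5 - 1/22) = 11.379 cm.
That image sits 14.621 cm in front of the second lens, so d_o2 = 14.621 cm.
Second lens: d_i2 = 1/(1/(-28.5) - 1/(14.621)) = -9.663 cm.

-9.66 cm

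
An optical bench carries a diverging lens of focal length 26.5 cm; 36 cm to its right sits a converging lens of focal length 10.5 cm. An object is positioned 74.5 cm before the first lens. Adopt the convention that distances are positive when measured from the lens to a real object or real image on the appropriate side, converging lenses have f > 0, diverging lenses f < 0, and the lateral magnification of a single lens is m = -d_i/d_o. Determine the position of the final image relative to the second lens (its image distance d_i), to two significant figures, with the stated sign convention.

13 cm

Lens 1: 1/d_i1 = 1/f_1 - 1/d_o1 = 1/(-26.5) - 1/74.5 = -0.05116 cm^-1, so d_i1 = -19.547 cm.
The intermediate image is virtual, 19.547 cm to the left of lens 1, so d_o2 = L - d_i1 = 36 - (-19.547) = 55.547 cm.
Lens 2: 1/d_i2 = 1/f_2 - 1/d_o2 = 1/10.5 - 1/(55.547) = 0.07724 cm^-1, so d_i2 = 12.947 cm.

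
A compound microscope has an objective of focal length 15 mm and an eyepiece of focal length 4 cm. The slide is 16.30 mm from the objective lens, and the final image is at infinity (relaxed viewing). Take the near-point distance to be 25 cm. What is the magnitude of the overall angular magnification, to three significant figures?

72.1

Convert to cm: f_obj = 15 mm = 1.5 cm; d_o = 16.30 mm = 1.63 cm.
Objective: 1/d_i = 1/f_obj - 1/d_o = 1/1.5 - 1/1.63 = 0.05317 cm^-1, so d_i = 18.808 cm.
m_obj = -d_i/d_o = -18.808/1.63 = -11.538.
Eyepiece angular magnification (image at infinity): M_eye = D/f_e = 25/4 = 6.250.
Overall M = m_obj x M_eye = (-11.538)(6.250) = -72.12.
|M| = 72.12.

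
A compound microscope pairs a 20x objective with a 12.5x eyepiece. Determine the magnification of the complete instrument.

The overall magnification of a compound microscope is the product of the objective and eyepiece magnifications:
M = M_obj x M_eye = 20 x 12.5 = 250.

250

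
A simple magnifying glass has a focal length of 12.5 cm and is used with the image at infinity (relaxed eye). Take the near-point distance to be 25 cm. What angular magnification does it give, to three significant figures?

M = D/f = 25/12.5 = 2.000.

2.00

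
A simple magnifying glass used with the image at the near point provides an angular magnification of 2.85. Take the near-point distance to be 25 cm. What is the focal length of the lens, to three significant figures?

For the image at the near point, M = 1 + D/f.
f = D/(M - 1) = 25/(2.85 - 1) = 13.514 cm.

13.5 cm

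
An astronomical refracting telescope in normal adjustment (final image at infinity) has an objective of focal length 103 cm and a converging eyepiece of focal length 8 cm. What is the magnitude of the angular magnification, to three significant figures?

12.9

|M| = f_obj/|f_eye| = 103/8 = 12.875.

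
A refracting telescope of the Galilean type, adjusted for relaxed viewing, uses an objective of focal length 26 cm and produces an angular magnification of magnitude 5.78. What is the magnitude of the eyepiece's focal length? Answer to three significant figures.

4.50 cm

|M| = f_obj/|f_eye|, so |f_eye| = f_obj/|M| = 26/5.78 = 4.498 cm.
(The eyepiece is diverging, so its signed focal length is -4.498 cm.)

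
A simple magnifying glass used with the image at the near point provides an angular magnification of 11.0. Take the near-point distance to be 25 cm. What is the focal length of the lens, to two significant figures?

2.5 cm

For the image at the near point, M = 1 + D/f.
f = D/(M - 1) = 25/(11.0 - 1) = 2.500 cm.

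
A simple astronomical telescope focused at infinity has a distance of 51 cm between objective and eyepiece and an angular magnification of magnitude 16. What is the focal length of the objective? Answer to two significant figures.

In normal adjustment the tube length equals f_obj + f_eye and |M| = f_obj/f_eye.
So f_obj = 16 f_eye and 16 f_eye + f_eye = 51 cm, giving f_eye = 51/17 = 3.000 cm and f_obj = 48.000 cm.

48 cm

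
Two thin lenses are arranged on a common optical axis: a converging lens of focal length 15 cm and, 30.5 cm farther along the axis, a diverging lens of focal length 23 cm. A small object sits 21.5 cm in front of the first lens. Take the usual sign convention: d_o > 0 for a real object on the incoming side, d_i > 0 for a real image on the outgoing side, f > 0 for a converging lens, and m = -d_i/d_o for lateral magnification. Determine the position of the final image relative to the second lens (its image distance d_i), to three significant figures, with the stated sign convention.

Applying the thin-lens equation to the first lens, 1/15 = 1/21.5 + 1/d_i1, which gives d_i1 = 49.615 cm.
Since 49.615 cm > 30.5 cm, the first image lies past the second lens and serves as a virtual object: d_o2 = L - d_i1 = -19.115 cm.
Applying the thin-lens equation again with f_2 = -23 cm and d_o2 = -19.115 cm gives d_i2 = 113.178 cm.

113 cm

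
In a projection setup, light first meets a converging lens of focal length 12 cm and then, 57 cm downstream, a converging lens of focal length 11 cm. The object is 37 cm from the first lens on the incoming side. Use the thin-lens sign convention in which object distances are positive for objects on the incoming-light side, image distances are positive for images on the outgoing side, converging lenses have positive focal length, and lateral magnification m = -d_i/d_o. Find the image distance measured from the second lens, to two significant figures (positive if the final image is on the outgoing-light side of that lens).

First lens: d_i1 = 1/(1/12 - 1/37) = 17.760 cm.
The intermediate image is 17.760 cm to the right of lens 1, so d_o2 = L - d_i1 = 57 - 17.760 = 39.240 cm.
Second lens: d_i2 = 1/(1/11 - 1/(39.240)) = 15.285 cm.

15 cm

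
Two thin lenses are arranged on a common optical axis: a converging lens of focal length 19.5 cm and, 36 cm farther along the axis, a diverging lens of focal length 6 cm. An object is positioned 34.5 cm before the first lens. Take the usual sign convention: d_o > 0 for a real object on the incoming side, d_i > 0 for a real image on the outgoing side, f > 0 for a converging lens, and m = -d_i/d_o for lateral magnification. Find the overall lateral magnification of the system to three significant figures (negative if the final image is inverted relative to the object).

Applying the thin-lens equation to the first lens, 1/19.5 = 1/34.5 + 1/d_i1, which gives d_i1 = 44.850 cm.
Its lateral magnification is m_1 = -d_i1/d_o1 = -(44.850)/34.5 = -1.3000.
Since 44.850 cm > 36 cm, the first image lies past the second lens and serves as a virtual object: d_o2 = L - d_i1 = -8.850 cm.
Applying the thin-lens equation again with f_2 = -6 cm and d_o2 = -8.850 cm gives d_i2 = -18.632 cm.
m_2 = -(-18.632)/(-8.850) = -2.1053.
The system's lateral magnification is m_1 m_2 = (-1.3000)(-2.1053) = 2.7368.

2.74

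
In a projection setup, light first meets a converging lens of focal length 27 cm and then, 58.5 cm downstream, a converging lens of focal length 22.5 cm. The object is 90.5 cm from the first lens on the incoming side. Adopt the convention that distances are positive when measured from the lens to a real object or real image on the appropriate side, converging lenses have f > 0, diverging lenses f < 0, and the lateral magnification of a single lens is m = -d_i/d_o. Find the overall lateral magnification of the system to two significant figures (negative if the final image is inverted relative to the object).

Lens 1: 1/d_i1 = 1/f_1 - 1/d_o1 = 1/27 - 1/90.5 = 0.02599 cm^-1, so d_i1 = 38.480 cm.
m_1 = -(38.480)/90.5 = -0.4252.
That image sits 20.020 cm in front of the second lens, so d_o2 = 20.020 cm.
Lens 2: 1/d_i2 = 1/f_2 - 1/d_o2 = 1/22.5 - 1/(20.020) = -0.00551 cm^-1, so d_i2 = -181.607 cm.
m_2 = -(-181.607)/(20.020) = 9.0714.
Total m = m_1 x m_2 = (-0.4252)(9.0714) = -3.8571.

-3.9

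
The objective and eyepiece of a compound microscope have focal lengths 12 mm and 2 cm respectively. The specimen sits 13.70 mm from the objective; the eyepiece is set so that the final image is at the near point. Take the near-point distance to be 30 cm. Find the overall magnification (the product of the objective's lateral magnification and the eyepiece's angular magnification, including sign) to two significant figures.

Convert to cm: f_obj = 12 mm = 1.2 cm; d_o = 13.70 mm = 1.37 cm.
Objective: 1/d_i = 1/f_obj - 1/d_o = 1/1.2 - 1/1.37 = 0.10341 cm^-1, so d_i = 9.671 cm.
m_obj = -d_i/d_o = -9.671/1.37 = -7.059.
Eyepiece angular magnification (image at near point): M_eye = 1 + D/f_e = 1 + 30/2 = 16.000.
Overall M = m_obj x M_eye = (-7.059)(16.000) = -112.94.

-110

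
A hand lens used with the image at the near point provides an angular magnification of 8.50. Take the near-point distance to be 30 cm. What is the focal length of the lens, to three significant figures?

For the image at the near point, M = 1 + D/f.
f = D/(M - 1) = 30/(8.5 - 1) = 4.000 cm.

4.00 cm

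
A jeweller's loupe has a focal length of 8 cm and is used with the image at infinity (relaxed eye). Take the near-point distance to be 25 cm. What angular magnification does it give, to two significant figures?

3.1

M = D/f = 25/8 = 3.125.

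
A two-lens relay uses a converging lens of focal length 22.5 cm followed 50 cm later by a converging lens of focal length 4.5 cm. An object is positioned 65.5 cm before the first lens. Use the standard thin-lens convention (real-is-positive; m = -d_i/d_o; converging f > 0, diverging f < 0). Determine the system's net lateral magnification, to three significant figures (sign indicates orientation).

0.210

Lens 1: 1/d_i1 = 1/f_1 - 1/d_o1 = 1/22.5 - 1/65.5 = 0.02918 cm^-1, so d_i1 = 34.273 cm.
m_1 = -(34.273)/65.5 = -0.5233.
That image sits 15.727 cm in front of the second lens, so d_o2 = 15.727 cm.
Lens 2: 1/d_i2 = 1/f_2 - 1/d_o2 = 1/4.5 - 1/(15.727) = 0.15864 cm^-1, so d_i2 = 6.304 cm.
m_2 = -(6.304)/(15.727) = -0.4008.
Total m = m_1 x m_2 = (-0.5233)(-0.4008) = 0.2097.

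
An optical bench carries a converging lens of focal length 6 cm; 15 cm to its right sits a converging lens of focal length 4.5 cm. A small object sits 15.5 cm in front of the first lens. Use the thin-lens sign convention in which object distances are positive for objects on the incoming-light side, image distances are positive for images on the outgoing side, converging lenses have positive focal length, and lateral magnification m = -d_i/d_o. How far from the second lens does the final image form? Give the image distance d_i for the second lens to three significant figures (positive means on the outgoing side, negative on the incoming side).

Applying the thin-lens equation to the first lens, 1/6 = 1/15.5 + 1/d_i1, which gives d_i1 = 9.789 cm.
The intermediate image is 9.789 cm to the right of lens 1, so d_o2 = L - d_i1 = 15 - 9.789 = 5.211 cm.
Applying the thin-lens equation again with f_2 = 4.5 cm and d_o2 = 5.211 cm gives d_i2 = 33.000 cm.

33.0 cm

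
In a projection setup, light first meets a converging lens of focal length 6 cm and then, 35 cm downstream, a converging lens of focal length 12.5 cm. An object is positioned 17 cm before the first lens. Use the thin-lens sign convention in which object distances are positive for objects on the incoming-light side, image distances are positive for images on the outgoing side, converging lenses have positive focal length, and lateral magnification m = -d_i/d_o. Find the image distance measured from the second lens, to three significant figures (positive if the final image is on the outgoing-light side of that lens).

24.3 cm

First lens: d_i1 = 1/(1/6 - 1/17) = 9.273 cm.
The intermediate image is 9.273 cm to the right of lens 1, so d_o2 = L - d_i1 = 35 - 9.273 = 25.727 cm.
Second lens: d_i2 = 1/(1/12.5 - 1/(25.727)) = 24.313 cm.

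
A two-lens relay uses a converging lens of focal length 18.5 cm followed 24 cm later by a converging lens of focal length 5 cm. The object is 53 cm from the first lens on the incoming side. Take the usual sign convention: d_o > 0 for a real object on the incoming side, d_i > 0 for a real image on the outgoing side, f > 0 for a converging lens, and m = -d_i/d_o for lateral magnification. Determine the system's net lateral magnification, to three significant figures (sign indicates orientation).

Applying the thin-lens equation to the first lens, 1/18.5 = 1/53 + 1/d_i1, which gives d_i1 = 28.420 cm.
Its lateral magnification is m_1 = -d_i1/d_o1 = -(28.420)/53 = -0.5362.
This image would form 28.420 cm past lens 1, i.e. 4.420 cm beyond lens 2, so it is a virtual object for lens 2: d_o2 = 24 - 28.420 = -4.420 cm.
Applying the thin-lens equation again with f_2 = 5 cm and d_o2 = -4.420 cm gives d_i2 = 2.346 cm.
m_2 = -(2.346)/(-4.420) = 0.5308.
Total m = m_1 x m_2 = (-0.5362)(0.5308) = -0.2846.

-0.285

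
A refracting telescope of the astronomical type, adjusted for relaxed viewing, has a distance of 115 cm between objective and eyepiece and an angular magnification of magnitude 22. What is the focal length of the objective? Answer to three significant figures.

110 cm

In normal adjustment the tube length equals f_obj + f_eye and |M| = f_obj/f_eye.
So f_obj = 22 f_eye and 22 f_eye + f_eye = 115 cm, giving f_eye = 115/23 = 5.000 cm and f_obj = 110.000 cm.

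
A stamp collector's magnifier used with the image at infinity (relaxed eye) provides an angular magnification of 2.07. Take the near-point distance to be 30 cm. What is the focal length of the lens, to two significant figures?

For the image at infinity, M = D/f.
f = D/M = 30/2.07 = 14.493 cm.

14 cm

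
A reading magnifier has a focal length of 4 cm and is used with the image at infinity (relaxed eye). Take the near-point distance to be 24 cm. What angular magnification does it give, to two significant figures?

M = D/f = 24/4 = 6.000.

6.0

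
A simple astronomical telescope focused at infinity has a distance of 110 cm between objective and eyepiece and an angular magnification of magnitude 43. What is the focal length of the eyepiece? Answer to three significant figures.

2.50 cm

In normal adjustment the tube length equals f_obj + f_eye and |M| = f_obj/f_eye.
So f_obj = 43 f_eye and 43 f_eye + f_eye = 110 cm, giving f_eye = 110/44 = 2.500 cm and f_obj = 107.500 cm.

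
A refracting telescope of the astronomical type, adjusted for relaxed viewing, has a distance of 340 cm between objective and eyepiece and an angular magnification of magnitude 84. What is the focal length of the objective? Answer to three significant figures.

336 cm

In normal adjustment the tube length equals f_obj + f_eye and |M| = f_obj/f_eye.
So f_obj = 84 f_eye and 84 f_eye + f_eye = 340 cm, giving f_eye = 340/85 = 4.000 cm and f_obj = 336.000 cm.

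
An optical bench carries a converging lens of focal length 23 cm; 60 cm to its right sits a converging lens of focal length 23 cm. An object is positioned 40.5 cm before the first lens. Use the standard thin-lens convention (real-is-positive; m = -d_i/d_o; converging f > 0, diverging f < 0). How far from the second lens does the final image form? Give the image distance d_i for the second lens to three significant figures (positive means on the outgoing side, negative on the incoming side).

Applying the thin-lens equation to the first lens, 1/23 = 1/40.5 + 1/d_i1, which gives d_i1 = 53.229 cm.
The intermediate image is 53.229 cm to the right of lens 1, so d_o2 = L - d_i1 = 60 - 53.229 = 6.771 cm.
Applying the thin-lens equation again with f_2 = 23 cm and d_o2 = 6.771 cm gives d_i2 = -9.597 cm.

-9.60 cm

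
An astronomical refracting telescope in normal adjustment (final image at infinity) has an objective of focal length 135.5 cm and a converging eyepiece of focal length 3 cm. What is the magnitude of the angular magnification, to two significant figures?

|M| = f_obj/|f_eye| = 135.5/3 = 45.167.

45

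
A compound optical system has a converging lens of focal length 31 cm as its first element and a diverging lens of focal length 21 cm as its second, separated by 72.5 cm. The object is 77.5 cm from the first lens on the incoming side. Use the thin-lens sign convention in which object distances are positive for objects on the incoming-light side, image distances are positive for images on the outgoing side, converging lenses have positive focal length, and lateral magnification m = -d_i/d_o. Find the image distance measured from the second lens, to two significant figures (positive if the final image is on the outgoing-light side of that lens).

-10 cm

Applying the thin-lens equation to the first lens, 1/31 = 1/77.5 + 1/d_i1, which gives d_i1 = 51.667 cm.
Object distance for lens 2: d_o2 = 72.5 - 51.667 = 20.833 cm.
Applying the thin-lens equation again with f_2 = -21 cm and d_o2 = 20.833 cm gives d_i2 = -10.458 cm.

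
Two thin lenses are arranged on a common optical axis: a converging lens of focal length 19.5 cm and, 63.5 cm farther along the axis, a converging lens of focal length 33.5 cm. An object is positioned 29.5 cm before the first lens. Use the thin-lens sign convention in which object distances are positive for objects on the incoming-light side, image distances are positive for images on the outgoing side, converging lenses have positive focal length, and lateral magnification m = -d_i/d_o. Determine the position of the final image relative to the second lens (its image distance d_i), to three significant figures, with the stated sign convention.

First lens: d_i1 = 1/(1/19.5 - 1/29.5) = 57.525 cm.
Object distance for lens 2: d_o2 = 63.5 - 57.525 = 5.975 cm.
Second lens: d_i2 = 1/(1/33.5 - 1/(5.975)) = -7.272 cm.

-7.27 cm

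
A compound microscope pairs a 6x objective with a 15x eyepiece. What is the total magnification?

90

The overall magnification of a compound microscope is the product of the objective and eyepiece magnifications:
M = M_obj x M_eye = 6 x 15 = 90.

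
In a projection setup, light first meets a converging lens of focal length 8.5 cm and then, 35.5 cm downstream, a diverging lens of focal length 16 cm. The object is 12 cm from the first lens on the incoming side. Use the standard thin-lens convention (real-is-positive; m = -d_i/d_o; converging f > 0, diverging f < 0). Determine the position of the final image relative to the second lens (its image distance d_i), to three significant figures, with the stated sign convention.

First lens: d_i1 = 1/(1/8.5 - 1/12) = 29.143 cm.
The intermediate image is 29.143 cm to the right of lens 1, so d_o2 = L - d_i1 = 35.5 - 29.143 = 6.357 cm.
Second lens: d_i2 = 1/(1/(-16) - 1/(6.357)) = -4.550 cm.

-4.55 cm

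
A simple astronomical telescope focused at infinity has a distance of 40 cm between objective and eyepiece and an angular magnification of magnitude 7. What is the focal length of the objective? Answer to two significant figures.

35 cm

In normal adjustment the tube length equals f_obj + f_eye and |M| = f_obj/f_eye.
So f_obj = 7 f_eye and 7 f_eye + f_eye = 40 cm, giving f_eye = 40/8 = 5.000 cm and f_obj = 35.000 cm.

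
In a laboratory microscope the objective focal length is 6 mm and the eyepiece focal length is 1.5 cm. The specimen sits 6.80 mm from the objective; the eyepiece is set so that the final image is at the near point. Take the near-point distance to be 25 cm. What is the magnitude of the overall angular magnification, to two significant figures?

Convert to cm: f_obj = 6 mm = 0.6 cm; d_o = 6.80 mm = 0.68 cm.
Objective: 1/d_i = 1/f_obj - 1/d_o = 1/0.6 - 1/0.68 = 0.19608 cm^-1, so d_i = 5.100 cm.
m_obj = -d_i/d_o = -5.100/0.68 = -7.500.
Eyepiece angular magnification (image at near point): M_eye = 1 + D/f_e = 1 + 25/1.5 = 17.667.
Overall M = m_obj x M_eye = (-7.500)(17.667) = -132.50.
|M| = 132.50.

130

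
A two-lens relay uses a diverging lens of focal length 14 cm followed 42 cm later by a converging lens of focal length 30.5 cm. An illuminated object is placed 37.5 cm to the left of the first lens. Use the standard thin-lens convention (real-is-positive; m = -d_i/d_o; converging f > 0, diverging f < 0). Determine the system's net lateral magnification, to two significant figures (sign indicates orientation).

Lens 1: 1/d_i1 = 1/f_1 - 1/d_o1 = 1/(-14) - 1/37.5 = -0.09810 cm^-1, so d_i1 = -10.194 cm.
m_1 = -(-10.194)/37.5 = 0.2718.
With d_i1 < 0 the first image is virtual and lies on the object side; the object distance for lens 2 is d_o2 = 42 - (-10.194) = 52.194 cm.
Lens 2: 1/d_i2 = 1/f_2 - 1/d_o2 = 1/30.5 - 1/(52.194) = 0.01363 cm^-1, so d_i2 = 73.380 cm.
m_2 = -(73.380)/(52.194) = -1.4059.
The system's lateral magnification is m_1 m_2 = (0.2718)(-1.4059) = -0.3822.

-0.38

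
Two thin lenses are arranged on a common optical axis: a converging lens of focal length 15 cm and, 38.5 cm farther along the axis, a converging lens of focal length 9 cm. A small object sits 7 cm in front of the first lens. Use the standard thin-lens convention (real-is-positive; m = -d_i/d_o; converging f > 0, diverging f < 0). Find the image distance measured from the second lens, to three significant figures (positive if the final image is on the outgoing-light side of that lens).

Lens 1: 1/d_i1 = 1/f_1 - 1/d_o1 = 1/15 - 1/7 = -0.07619 cm^-1, so d_i1 = -13.125 cm.
The intermediate image is virtual, 13.125 cm to the left of lens 1, so d_o2 = L - d_i1 = 38.5 - (-13.125) = 51.625 cm.
Lens 2: 1/d_i2 = 1/f_2 - 1/d_o2 = 1/9 - 1/(51.625) = 0.09174 cm^-1, so d_i2 = 10.900 cm.

10.9 cm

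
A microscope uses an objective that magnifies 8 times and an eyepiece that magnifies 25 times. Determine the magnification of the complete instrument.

200

The overall magnification of a compound microscope is the product of the objective and eyepiece magnifications:
M = M_obj x M_eye = 8 x 25 = 200.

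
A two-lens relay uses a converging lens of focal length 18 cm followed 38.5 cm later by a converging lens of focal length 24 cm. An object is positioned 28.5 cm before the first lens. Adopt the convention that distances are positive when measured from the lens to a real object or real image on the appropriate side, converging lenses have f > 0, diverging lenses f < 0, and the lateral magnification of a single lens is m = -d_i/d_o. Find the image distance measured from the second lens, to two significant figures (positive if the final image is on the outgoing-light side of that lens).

Applying the thin-lens equation to the first lens, 1/18 = 1/28.5 + 1/d_i1, which gives d_i1 = 48.857 cm.
This image would form 48.857 cm past lens 1, i.e. 10.357 cm beyond lens 2, so it is a virtual object for lens 2: d_o2 = 38.5 - 48.857 = -10.357 cm.
Applying the thin-lens equation again with f_2 = 24 cm and d_o2 = -10.357 cm gives d_i2 = 7.235 cm.

7.2 cm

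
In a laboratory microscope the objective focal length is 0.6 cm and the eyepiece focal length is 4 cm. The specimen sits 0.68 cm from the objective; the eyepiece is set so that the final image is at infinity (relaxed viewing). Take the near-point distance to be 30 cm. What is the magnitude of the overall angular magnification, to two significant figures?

56

Objective: 1/d_i = 1/f_obj - 1/d_o = 1/0.6 - 1/0.68 = 0.19608 cm^-1, so d_i = 5.100 cm.
m_obj = -d_i/d_o = -5.100/0.68 = -7.500.
Eyepiece angular magnification (image at infinity): M_eye = D/f_e = 30/4 = 7.500.
Overall M = m_obj x M_eye = (-7.500)(7.500) = -56.25.
|M| = 56.25.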